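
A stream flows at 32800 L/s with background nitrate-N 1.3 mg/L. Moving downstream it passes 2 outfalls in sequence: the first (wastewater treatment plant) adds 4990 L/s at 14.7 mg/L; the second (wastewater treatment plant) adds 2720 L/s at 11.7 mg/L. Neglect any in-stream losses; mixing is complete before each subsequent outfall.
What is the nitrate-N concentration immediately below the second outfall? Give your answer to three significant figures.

Outfall 1: combined Q = 37790 L/s; C = (32800·1.300 + 4990·14.70)/37790 = 3.069 mg/L.
Outfall 2: combined Q = 40510 L/s; C = (37790·3.069 + 2720·11.70)/40510 = 3.649 mg/L.

3.65 mg/L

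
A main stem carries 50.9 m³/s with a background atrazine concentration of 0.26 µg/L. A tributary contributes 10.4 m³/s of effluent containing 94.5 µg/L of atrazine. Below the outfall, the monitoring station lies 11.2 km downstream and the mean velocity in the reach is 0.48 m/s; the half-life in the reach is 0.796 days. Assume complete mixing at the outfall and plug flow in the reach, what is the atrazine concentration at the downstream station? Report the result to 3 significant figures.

Mixed concentration C = ΣQC/ΣQ = (50.90·0.2600 + 10.40·94.50) / 61.30 = 996.0/61.30 = 16.25 µg/L.
Travel time t = 11.2·1000 / 0.48 = 23330 s = 6.481 h.
Half-life 0.796 d → k = ln 2 / 0.796 = 0.8708 d⁻¹.
Applying C = C₀e^(−kt): 16.25 × 0.7904 = 12.84 µg/L.

12.8 µg/L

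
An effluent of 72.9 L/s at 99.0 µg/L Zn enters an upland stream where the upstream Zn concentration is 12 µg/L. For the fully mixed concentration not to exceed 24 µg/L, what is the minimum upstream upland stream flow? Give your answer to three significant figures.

456 L/s

Set C_mix = 24: (Q·12.00 + 72.90·99.00) / (Q + 72.90) = 24
→ Q = 72.90·(99.00 − 24)/(24 − 12.00) = 455.6 L/s.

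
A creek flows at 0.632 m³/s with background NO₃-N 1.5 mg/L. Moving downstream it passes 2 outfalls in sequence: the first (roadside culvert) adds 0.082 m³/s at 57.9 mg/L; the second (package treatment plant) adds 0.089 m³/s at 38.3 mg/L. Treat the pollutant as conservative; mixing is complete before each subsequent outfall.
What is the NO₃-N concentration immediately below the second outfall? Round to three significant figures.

11.3 mg/L

Outfall 1: combined Q = 0.7140 m³/s; C = (0.6320·1.500 + 0.08200·57.90)/0.7140 = 7.977 mg/L.
Outfall 2: combined Q = 0.8030 m³/s; C = (0.7140·7.977 + 0.08900·38.30)/0.8030 = 11.34 mg/L.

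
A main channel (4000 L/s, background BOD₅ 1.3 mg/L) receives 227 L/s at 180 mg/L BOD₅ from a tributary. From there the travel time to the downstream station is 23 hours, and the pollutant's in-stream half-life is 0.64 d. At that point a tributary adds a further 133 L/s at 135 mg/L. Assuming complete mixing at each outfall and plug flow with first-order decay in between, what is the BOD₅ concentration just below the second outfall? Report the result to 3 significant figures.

7.86 mg/L

Conservation of mass: C = (4000·1.300 + 227.0·180.0) / 4227 = 46060/4227 = 10.90 mg/L; combined flow 4227 L/s.
Half-life 0.64 d → k = ln 2 / 0.64 = 1.083 d⁻¹.
After decay, C = 10.90 × e^(−kt) = 10.90 × 0.3542 = 3.859 mg/L.
Second outfall: C = (4227·3.859 + 133.0·135.0)/4360 = 7.860 mg/L.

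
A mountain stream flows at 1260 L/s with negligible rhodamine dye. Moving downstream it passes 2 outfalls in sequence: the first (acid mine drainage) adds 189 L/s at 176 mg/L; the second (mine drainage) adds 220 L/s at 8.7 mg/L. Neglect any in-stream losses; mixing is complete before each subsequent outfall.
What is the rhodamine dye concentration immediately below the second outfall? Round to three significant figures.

21.1 mg/L

Outfall 1: combined Q = 1449 L/s; C = (1260·0 + 189.0·176.0)/1449 = 22.96 mg/L.
Outfall 2: combined Q = 1669 L/s; C = (1449·22.96 + 220.0·8.700)/1669 = 21.08 mg/L.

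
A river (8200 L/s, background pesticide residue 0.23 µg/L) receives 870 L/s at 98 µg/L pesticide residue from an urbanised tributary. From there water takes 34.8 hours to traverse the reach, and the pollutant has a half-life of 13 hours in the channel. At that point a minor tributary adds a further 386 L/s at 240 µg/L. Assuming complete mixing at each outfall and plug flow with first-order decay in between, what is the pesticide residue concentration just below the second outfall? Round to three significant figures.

Conservation of mass: C = (8200·0.2300 + 870.0·98.00) / 9070 = 87150/9070 = 9.608 µg/L; combined flow 9070 L/s.
Half-life 13 h → k = ln 2 / 13 = 0.05332 h⁻¹ = 1.280 d⁻¹.
First-order decay: C = 9.608·exp(−k·t) = 9.608·0.1564 = 1.502 µg/L.
Second outfall: C = (9070·1.502 + 386.0·240.0)/9456 = 11.24 µg/L.

11.2 µg/L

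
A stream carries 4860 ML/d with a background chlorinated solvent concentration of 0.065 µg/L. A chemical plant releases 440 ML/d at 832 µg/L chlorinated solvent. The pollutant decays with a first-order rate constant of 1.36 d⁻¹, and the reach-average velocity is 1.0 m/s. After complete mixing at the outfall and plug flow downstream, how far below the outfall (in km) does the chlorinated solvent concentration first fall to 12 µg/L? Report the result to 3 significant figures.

Conservation of mass: C = (4860·0.06500 + 440.0·832.0) / 5300 = 366400/5300 = 69.13 µg/L.
Set 69.13·exp(−k·t) = 12 → t = ln(69.13/12)/k = 111200 s = 30.90 h.
Distance = v·t = 1.0·111200 = 111200 m = 111.2 km.

111 km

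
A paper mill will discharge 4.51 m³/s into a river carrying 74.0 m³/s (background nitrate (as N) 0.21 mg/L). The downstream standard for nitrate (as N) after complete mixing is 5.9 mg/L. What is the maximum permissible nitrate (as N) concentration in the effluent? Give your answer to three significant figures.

99.3 mg/L

At the limit, (Qr·Cr + Qe·Cₑ)/(Qr + Qe) = 5.9:
Cₑ = (78.51·5.9 − 74.00·0.2100) / 4.510 = 99.26 mg/L.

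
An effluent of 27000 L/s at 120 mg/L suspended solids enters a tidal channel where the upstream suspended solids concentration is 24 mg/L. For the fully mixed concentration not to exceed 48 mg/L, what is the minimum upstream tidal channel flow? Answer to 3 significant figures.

Set C_mix = 48: (Q·24.00 + 27000·120.0) / (Q + 27000) = 48
→ Q = 27000·(120.0 − 48)/(48 − 24.00) = 81000 L/s.

81000 L/s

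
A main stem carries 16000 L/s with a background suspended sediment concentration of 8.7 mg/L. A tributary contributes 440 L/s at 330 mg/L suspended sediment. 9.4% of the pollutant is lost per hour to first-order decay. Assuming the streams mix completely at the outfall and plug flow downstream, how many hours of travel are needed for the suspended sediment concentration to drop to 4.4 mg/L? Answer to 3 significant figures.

13.9 h

Conservation of mass: C = (16000·8.700 + 440.0·330.0) / 16440 = 284400/16440 = 17.30 mg/L.
9.4%/h lost → k = −ln(1 − 0.094) = 0.09872 h⁻¹.
17.30·exp(−k·t) = 4.4 → t = ln(17.30/4.4)/k = 49930 s = 13.87 h.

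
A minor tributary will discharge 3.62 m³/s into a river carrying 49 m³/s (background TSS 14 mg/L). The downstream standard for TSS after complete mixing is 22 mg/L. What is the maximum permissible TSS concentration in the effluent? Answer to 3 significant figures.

130 mg/L

At the limit, (Qr·Cr + Qe·Cₑ)/(Qr + Qe) = 22:
Cₑ = (52.62·22 − 49.00·14.00) / 3.620 = 130.3 mg/L.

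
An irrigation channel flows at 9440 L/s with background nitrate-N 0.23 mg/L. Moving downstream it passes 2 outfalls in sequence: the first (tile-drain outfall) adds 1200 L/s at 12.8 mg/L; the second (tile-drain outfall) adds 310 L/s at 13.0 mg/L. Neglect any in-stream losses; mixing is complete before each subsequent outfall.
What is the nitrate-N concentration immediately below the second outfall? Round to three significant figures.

1.97 mg/L

Below outfall 1: Q → 10640 L/s, C = (9440·0.2300 + 1200·12.80)/10640 = 1.648 mg/L.
Below outfall 2: Q → 10950 L/s, C = (10640·1.648 + 310.0·13.00)/10950 = 1.969 mg/L.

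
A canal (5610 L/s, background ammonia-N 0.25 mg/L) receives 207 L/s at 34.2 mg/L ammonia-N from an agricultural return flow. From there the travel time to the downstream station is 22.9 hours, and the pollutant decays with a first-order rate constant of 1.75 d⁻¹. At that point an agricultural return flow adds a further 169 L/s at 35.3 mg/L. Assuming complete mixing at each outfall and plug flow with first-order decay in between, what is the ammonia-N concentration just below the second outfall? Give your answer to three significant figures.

Conservation of mass: C = (5610·0.2500 + 207.0·34.20) / 5817 = 8482/5817 = 1.458 mg/L; combined flow 5817 L/s.
After decay, C = 1.458 × e^(−kt) = 1.458 × 0.1883 = 0.2745 mg/L.
At the second outfall, C = (5817·0.2745 + 169.0·35.30) / (5817 + 169.0) = 1.263 mg/L.

1.26 mg/L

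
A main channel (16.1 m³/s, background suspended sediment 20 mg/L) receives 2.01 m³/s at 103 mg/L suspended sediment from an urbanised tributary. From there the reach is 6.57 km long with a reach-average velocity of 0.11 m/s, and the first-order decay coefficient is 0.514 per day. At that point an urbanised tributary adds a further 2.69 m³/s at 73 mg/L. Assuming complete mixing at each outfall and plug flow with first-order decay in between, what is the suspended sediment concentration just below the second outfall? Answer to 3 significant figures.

27.3 mg/L

Mixed concentration C = ΣQC/ΣQ = (16.10·20.00 + 2.010·103.0) / 18.11 = 529.0/18.11 = 29.21 mg/L; combined flow 18.11 m³/s.
Travel time t = 6.57·1000 / 0.11 = 59730 s = 16.59 h.
After decay, C = 29.21 × e^(−kt) = 29.21 × 0.7009 = 20.48 mg/L.
Second outfall: C = (18.11·20.48 + 2.690·73.00)/20.80 = 27.27 mg/L.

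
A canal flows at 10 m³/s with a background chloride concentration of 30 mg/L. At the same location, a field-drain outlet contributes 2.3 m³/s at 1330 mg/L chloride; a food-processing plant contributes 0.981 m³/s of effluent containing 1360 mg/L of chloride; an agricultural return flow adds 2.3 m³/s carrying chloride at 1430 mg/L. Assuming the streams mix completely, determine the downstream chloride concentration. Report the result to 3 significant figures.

512 mg/L

After mixing, C = (10.00·30.00 + 2.300·1330 + 0.9810·1360 + 2.300·1430) / 15.58 = 7982/15.58 = 512.3 mg/L.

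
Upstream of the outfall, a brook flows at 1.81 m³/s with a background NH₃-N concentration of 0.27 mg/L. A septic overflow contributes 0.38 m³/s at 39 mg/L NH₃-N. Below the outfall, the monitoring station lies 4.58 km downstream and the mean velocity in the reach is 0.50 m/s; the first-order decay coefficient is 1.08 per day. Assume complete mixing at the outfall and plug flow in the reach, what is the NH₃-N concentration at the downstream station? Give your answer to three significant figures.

6.23 mg/L

Mass balance: C = (1.810·0.2700 + 0.3800·39.00) / 2.190 = 15.31/2.190 = 6.990 mg/L.
Travel time t = 4.58·1000 / 0.50 = 9160 s = 2.544 h.
First-order decay: C = 6.990·exp(−k·t) = 6.990·0.8918 = 6.234 mg/L.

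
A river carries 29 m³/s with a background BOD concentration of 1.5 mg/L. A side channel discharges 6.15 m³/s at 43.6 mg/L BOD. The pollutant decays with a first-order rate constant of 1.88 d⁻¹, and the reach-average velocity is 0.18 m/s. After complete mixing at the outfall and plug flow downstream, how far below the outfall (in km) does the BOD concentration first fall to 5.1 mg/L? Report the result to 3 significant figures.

Mass balance: C = (29.00·1.500 + 6.150·43.60) / 35.15 = 311.6/35.15 = 8.866 mg/L.
Set 8.866·exp(−k·t) = 5.1 → t = ln(8.866/5.1)/k = 25410 s = 7.059 h.
Distance = v·t = 0.18·25410 = 4574 m = 4.574 km.

4.57 km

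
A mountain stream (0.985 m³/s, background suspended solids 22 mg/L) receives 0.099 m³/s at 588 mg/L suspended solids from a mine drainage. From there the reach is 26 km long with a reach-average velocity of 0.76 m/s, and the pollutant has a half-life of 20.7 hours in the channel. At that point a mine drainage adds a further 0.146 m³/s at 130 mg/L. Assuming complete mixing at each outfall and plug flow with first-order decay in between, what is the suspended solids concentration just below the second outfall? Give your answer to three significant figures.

62.7 mg/L

Flow-weighted average: C = (0.9850·22.00 + 0.09900·588.0) / 1.084 = 79.88/1.084 = 73.69 mg/L; combined flow 1.084 m³/s.
Travel time t = 26·1000 / 0.76 = 34210 s = 9.503 h.
Half-life 20.7 h → k = ln 2 / 20.7 = 0.03349 h⁻¹ = 0.8036 d⁻¹.
Applying C = C₀e^(−kt): 73.69 × 0.7275 = 53.61 mg/L.
Second outfall: C = (1.084·53.61 + 0.1460·130.0)/1.230 = 62.67 mg/L.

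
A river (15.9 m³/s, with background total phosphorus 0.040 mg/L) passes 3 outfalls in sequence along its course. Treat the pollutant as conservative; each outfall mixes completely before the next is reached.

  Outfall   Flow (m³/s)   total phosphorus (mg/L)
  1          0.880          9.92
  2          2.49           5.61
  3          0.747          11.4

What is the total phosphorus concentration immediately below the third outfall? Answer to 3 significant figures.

1.59 mg/L

After outfall 1: Q = 15.90 + 0.8800 = 16.78 m³/s; C = (15.90·0.04000 + 0.8800·9.920)/16.78 = 0.5581 mg/L.
After outfall 2: Q = 16.78 + 2.490 = 19.27 m³/s; C = (16.78·0.5581 + 2.490·5.610)/19.27 = 1.211 mg/L.
After outfall 3: Q = 19.27 + 0.7470 = 20.02 m³/s; C = (19.27·1.211 + 0.7470·11.40)/20.02 = 1.591 mg/L.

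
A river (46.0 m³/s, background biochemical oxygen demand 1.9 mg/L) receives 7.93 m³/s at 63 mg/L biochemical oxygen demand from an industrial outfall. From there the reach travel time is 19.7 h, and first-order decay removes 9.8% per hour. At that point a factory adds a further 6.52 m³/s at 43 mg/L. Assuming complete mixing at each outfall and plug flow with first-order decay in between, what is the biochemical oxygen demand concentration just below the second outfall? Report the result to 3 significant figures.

Mass balance: C = (46.00·1.900 + 7.930·63.00) / 53.93 = 587.0/53.93 = 10.88 mg/L; combined flow 53.93 m³/s.
9.8%/h lost → k = −ln(1 − 0.098) = 0.1031 h⁻¹.
Decay over the reach: 10.88·exp(−kt) = 10.88·0.1311 = 1.427 mg/L.
Second outfall: C = (53.93·1.427 + 6.520·43.00)/60.45 = 5.911 mg/L.

5.91 mg/L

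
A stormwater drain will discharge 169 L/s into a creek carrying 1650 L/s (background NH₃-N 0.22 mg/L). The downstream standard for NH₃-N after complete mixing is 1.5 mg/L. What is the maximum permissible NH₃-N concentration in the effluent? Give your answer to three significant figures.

14.0 mg/L

At the limit, (Qr·Cr + Qe·Cₑ)/(Qr + Qe) = 1.5:
Cₑ = (1819·1.5 − 1650·0.2200) / 169.0 = 14.00 mg/L.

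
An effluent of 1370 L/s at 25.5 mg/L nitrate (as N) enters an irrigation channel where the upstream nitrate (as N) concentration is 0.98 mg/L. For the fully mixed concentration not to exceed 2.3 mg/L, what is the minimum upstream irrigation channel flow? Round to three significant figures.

24100 L/s

Set C_mix = 2.3: (Q·0.9800 + 1370·25.50) / (Q + 1370) = 2.3
→ Q = 1370·(25.50 − 2.3)/(2.3 − 0.9800) = 24080 L/s.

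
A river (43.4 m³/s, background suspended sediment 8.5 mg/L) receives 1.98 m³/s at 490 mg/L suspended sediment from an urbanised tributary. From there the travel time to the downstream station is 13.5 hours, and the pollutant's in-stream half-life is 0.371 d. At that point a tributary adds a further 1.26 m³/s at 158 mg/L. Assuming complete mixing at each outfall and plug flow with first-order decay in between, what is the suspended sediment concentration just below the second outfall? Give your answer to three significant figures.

Mixed concentration C = ΣQC/ΣQ = (43.40·8.500 + 1.980·490.0) / 45.38 = 1339/45.38 = 29.51 mg/L; combined flow 45.38 m³/s.
Half-life 0.371 d → k = ln 2 / 0.371 = 1.868 d⁻¹.
Decay over the reach: 29.51·exp(−kt) = 29.51·0.3496 = 10.32 mg/L.
Second outfall: C = (45.38·10.32 + 1.260·158.0)/46.64 = 14.31 mg/L.

14.3 mg/L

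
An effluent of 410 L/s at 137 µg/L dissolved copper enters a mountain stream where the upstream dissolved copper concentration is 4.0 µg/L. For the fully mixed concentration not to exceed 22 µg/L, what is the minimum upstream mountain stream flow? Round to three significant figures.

Set C_mix = 22: (Q·4.000 + 410.0·137.0) / (Q + 410.0) = 22
→ Q = 410.0·(137.0 − 22)/(22 − 4.000) = 2619 L/s.

2620 L/s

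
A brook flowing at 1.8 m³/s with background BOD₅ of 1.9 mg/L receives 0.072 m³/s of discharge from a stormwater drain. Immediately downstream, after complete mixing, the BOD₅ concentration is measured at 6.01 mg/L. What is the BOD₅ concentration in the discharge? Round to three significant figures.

109 mg/L

Mass balance: 1.800·1.900 + 0.07200·Cₑ = 1.872·6.010
→ Cₑ = (1.872·6.010 − 1.800·1.900) / 0.07200 = 108.8 mg/L.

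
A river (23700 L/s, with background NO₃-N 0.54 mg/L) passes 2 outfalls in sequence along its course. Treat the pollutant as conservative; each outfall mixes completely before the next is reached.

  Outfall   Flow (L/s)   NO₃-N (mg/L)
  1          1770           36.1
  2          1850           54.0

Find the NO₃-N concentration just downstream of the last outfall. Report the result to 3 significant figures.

After outfall 1: Q = 23700 + 1770 = 25470 L/s; C = (23700·0.5400 + 1770·36.10)/25470 = 3.011 mg/L.
After outfall 2: Q = 25470 + 1850 = 27320 L/s; C = (25470·3.011 + 1850·54.00)/27320 = 6.464 mg/L.

6.46 mg/L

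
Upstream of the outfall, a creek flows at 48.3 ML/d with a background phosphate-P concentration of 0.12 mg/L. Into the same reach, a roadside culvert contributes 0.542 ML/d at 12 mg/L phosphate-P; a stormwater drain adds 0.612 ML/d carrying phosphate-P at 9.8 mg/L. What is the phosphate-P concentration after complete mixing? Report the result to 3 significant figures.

0.370 mg/L

Conservation of mass: C = (48.30·0.1200 + 0.5420·12.00 + 0.6120·9.800) / 49.45 = 18.30/49.45 = 0.3700 mg/L.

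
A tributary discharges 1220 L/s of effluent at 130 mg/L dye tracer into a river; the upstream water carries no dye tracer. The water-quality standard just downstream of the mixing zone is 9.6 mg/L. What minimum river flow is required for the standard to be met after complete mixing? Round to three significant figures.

15300 L/s

Set C_mix = 9.6: (Q·0 + 1220·130.0) / (Q + 1220) = 9.6
→ Q = 1220·(130.0 − 9.6)/(9.6 − 0) = 15300 L/s.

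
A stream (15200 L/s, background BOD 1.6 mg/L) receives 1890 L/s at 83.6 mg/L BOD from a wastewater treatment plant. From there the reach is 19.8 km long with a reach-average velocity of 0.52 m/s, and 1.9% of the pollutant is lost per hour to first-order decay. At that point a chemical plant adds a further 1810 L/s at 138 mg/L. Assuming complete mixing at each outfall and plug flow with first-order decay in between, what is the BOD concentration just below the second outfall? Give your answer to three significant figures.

21.1 mg/L

After mixing, C = (15200·1.600 + 1890·83.60) / 17090 = 182300/17090 = 10.67 mg/L; combined flow 17090 L/s.
Travel time t = 19.8·1000 / 0.52 = 38080 s = 10.58 h.
1.9%/h lost → k = −ln(1 − 0.019) = 0.01918 h⁻¹.
Decay over the reach: 10.67·exp(−kt) = 10.67·0.8164 = 8.709 mg/L.
Second outfall: C = (17090·8.709 + 1810·138.0)/18900 = 21.09 mg/L.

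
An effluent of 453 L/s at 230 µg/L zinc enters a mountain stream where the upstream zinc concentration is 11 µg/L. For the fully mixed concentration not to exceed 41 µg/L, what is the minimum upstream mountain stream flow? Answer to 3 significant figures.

Set C_mix = 41: (Q·11.00 + 453.0·230.0) / (Q + 453.0) = 41
→ Q = 453.0·(230.0 − 41)/(41 − 11.00) = 2854 L/s.

2850 L/s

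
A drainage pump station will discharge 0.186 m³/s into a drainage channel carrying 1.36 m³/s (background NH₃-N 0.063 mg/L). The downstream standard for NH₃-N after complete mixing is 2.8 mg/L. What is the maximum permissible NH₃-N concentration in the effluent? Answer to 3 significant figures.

22.8 mg/L

At the limit, (Qr·Cr + Qe·Cₑ)/(Qr + Qe) = 2.8:
Cₑ = (1.546·2.8 − 1.360·0.06300) / 0.1860 = 22.81 mg/L.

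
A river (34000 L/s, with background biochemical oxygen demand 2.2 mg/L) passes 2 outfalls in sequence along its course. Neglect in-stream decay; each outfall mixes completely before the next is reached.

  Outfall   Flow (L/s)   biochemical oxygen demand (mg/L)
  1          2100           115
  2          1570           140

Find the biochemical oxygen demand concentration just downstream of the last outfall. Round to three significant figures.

14.2 mg/L

Below outfall 1: Q → 36100 L/s, C = (34000·2.200 + 2100·115.0)/36100 = 8.762 mg/L.
Below outfall 2: Q → 37670 L/s, C = (36100·8.762 + 1570·140.0)/37670 = 14.23 mg/L.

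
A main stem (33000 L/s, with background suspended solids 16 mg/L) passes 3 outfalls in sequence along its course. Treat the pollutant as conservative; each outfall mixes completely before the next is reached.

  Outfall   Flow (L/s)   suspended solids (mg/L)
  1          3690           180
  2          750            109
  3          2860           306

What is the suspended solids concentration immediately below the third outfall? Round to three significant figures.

After outfall 1: Q = 33000 + 3690 = 36690 L/s; C = (33000·16.00 + 3690·180.0)/36690 = 32.49 mg/L.
After outfall 2: Q = 36690 + 750.0 = 37440 L/s; C = (36690·32.49 + 750.0·109.0)/37440 = 34.03 mg/L.
After outfall 3: Q = 37440 + 2860 = 40300 L/s; C = (37440·34.03 + 2860·306.0)/40300 = 53.33 mg/L.

53.3 mg/L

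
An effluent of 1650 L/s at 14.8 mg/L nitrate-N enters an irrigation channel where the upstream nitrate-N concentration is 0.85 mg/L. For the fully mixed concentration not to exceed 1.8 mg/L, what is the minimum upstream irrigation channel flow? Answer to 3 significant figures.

22600 L/s

Set C_mix = 1.8: (Q·0.8500 + 1650·14.80) / (Q + 1650) = 1.8
→ Q = 1650·(14.80 − 1.8)/(1.8 − 0.8500) = 22580 L/s.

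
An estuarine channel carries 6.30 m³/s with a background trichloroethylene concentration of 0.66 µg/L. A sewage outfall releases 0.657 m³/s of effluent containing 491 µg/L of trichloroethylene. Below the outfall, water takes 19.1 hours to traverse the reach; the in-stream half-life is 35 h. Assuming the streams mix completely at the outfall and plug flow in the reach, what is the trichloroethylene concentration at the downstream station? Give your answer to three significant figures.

32.2 µg/L

Mass balance: C = (6.300·0.6600 + 0.6570·491.0) / 6.957 = 326.7/6.957 = 46.97 µg/L.
Half-life 35 h → k = ln 2 / 35 = 0.01980 h⁻¹ = 0.4753 d⁻¹.
Applying C = C₀e^(−kt): 46.97 × 0.6851 = 32.17 µg/L.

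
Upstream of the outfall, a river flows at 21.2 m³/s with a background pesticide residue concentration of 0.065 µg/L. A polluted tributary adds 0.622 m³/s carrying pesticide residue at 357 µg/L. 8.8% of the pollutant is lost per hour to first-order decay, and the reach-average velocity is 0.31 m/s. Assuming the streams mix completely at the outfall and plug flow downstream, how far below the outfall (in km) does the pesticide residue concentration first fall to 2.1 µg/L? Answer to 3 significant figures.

Mass balance: C = (21.20·0.06500 + 0.6220·357.0) / 21.82 = 223.4/21.82 = 10.24 µg/L.
8.8%/h lost → k = −ln(1 − 0.088) = 0.09212 h⁻¹.
Set 10.24·exp(−k·t) = 2.1 → t = ln(10.24/2.1)/k = 61910 s = 17.20 h.
Distance = v·t = 0.31·61910 = 19190 m = 19.19 km.

19.2 km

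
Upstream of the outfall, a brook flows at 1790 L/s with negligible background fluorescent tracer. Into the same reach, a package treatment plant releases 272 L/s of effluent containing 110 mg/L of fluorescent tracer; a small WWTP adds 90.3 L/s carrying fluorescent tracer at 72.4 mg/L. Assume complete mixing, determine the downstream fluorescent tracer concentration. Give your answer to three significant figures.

16.9 mg/L

After mixing, C = (1790·0 + 272.0·110.0 + 90.30·72.40) / 2152 = 36460/2152 = 16.94 mg/L.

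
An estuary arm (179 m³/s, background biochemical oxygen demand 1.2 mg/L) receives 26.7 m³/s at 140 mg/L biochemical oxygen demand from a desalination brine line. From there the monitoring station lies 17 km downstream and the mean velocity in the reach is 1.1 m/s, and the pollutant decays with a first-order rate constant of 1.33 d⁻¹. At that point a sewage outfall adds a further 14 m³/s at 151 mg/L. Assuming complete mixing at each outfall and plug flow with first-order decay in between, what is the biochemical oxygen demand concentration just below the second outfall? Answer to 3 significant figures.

23.8 mg/L

Conservation of mass: C = (179.0·1.200 + 26.70·140.0) / 205.7 = 3953/205.7 = 19.22 mg/L; combined flow 205.7 m³/s.
Travel time t = 17·1000 / 1.1 = 15450 s = 4.293 h.
After decay, C = 19.22 × e^(−kt) = 19.22 × 0.7883 = 15.15 mg/L.
Second outfall: C = (205.7·15.15 + 14.00·151.0)/219.7 = 23.80 mg/L.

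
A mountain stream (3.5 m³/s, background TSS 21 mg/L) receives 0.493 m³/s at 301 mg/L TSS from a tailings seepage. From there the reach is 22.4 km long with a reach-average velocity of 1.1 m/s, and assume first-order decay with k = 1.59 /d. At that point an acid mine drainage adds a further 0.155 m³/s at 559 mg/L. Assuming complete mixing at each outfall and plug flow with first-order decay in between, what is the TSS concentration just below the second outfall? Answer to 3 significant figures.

Mixed concentration C = ΣQC/ΣQ = (3.500·21.00 + 0.4930·301.0) / 3.993 = 221.9/3.993 = 55.57 mg/L; combined flow 3.993 m³/s.
Travel time t = 22.4·1000 / 1.1 = 20360 s = 5.657 h.
Applying C = C₀e^(−kt): 55.57 × 0.6875 = 38.20 mg/L.
Second outfall: C = (3.993·38.20 + 0.1550·559.0)/4.148 = 57.66 mg/L.

57.7 mg/L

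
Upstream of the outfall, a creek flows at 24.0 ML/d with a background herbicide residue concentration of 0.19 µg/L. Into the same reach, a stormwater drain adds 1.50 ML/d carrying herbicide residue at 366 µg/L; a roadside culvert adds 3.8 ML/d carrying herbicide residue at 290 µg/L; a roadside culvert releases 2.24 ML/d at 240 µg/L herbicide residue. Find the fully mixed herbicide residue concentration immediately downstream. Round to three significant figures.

Mixed concentration C = ΣQC/ΣQ = (24.00·0.1900 + 1.500·366.0 + 3.800·290.0 + 2.240·240.0) / 31.54 = 2193/31.54 = 69.54 µg/L.

69.5 µg/L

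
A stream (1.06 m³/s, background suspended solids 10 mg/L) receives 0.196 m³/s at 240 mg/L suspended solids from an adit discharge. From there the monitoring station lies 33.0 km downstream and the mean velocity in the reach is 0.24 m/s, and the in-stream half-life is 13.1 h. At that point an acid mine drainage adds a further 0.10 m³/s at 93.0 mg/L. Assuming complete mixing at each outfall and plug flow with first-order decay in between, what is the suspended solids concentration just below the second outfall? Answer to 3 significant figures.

Conservation of mass: C = (1.060·10.00 + 0.1960·240.0) / 1.256 = 57.64/1.256 = 45.89 mg/L; combined flow 1.256 m³/s.
Travel time t = 33.0·1000 / 0.24 = 137500 s = 38.19 h.
Half-life 13.1 h → k = ln 2 / 13.1 = 0.05291 h⁻¹ = 1.270 d⁻¹.
Decay over the reach: 45.89·exp(−kt) = 45.89·0.1325 = 6.082 mg/L.
Second outfall: C = (1.256·6.082 + 0.1000·93.00)/1.356 = 12.49 mg/L.

12.5 mg/L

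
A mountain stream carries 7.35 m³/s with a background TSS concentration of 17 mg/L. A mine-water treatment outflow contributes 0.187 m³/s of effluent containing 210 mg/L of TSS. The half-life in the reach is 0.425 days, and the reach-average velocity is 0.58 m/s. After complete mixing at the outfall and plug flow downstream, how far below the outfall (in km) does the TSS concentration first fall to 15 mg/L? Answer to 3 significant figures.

After mixing, C = (7.350·17.00 + 0.1870·210.0) / 7.537 = 164.2/7.537 = 21.79 mg/L.
Half-life 0.425 d → k = ln 2 / 0.425 = 1.631 d⁻¹.
Set 21.79·exp(−k·t) = 15 → t = ln(21.79/15)/k = 19780 s = 5.494 h.
Distance = v·t = 0.58·19780 = 11470 m = 11.47 km.

11.5 km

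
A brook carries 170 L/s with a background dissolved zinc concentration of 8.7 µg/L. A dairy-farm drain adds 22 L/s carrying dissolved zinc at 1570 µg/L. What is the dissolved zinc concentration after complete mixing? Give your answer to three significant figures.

188 µg/L

Mixed concentration C = ΣQC/ΣQ = (170.0·8.700 + 22.00·1570) / 192.0 = 36020/192.0 = 187.6 µg/L.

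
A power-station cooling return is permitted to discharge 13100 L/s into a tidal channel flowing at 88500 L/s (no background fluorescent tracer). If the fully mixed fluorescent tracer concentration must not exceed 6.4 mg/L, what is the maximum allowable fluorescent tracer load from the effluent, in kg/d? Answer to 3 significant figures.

56200 kg/d

Mass balance at the limit: 88500·0 + 13100·Cₑ = 101600·6.4 → Cₑ = 49.64 mg/L.
13100 L/s = 13.10 m³/s. Load = 13.10 m³/s × 49.64 g/m³ × 86 400 s/d = 56180 kg/d.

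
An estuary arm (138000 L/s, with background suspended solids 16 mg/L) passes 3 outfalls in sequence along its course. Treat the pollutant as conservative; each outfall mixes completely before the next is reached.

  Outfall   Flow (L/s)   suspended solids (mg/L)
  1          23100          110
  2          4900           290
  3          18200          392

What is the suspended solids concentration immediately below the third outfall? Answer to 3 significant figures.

72.2 mg/L

Outfall 1: combined Q = 161100 L/s; C = (138000·16.00 + 23100·110.0)/161100 = 29.48 mg/L.
Outfall 2: combined Q = 166000 L/s; C = (161100·29.48 + 4900·290.0)/166000 = 37.17 mg/L.
Outfall 3: combined Q = 184200 L/s; C = (166000·37.17 + 18200·392.0)/184200 = 72.23 mg/L.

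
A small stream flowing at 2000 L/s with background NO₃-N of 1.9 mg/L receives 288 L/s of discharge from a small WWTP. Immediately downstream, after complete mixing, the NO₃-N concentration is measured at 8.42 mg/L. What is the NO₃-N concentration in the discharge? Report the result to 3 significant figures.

53.7 mg/L

Mass balance: 2000·1.900 + 288.0·Cₑ = 2288·8.420
→ Cₑ = (2288·8.420 − 2000·1.900) / 288.0 = 53.70 mg/L.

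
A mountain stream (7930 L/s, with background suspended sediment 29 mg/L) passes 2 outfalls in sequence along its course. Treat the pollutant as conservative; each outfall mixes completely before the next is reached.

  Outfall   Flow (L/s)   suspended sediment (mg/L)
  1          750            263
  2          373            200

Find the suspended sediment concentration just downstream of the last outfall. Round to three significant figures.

55.4 mg/L

Outfall 1: combined Q = 8680 L/s; C = (7930·29.00 + 750.0·263.0)/8680 = 49.22 mg/L.
Outfall 2: combined Q = 9053 L/s; C = (8680·49.22 + 373.0·200.0)/9053 = 55.43 mg/L.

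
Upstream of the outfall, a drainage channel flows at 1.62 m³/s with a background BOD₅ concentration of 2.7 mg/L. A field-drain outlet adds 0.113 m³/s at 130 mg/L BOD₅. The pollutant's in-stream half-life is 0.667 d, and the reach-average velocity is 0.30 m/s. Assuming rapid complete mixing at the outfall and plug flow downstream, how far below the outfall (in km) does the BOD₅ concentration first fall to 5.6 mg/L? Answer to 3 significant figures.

16.8 km

Mixed concentration C = ΣQC/ΣQ = (1.620·2.700 + 0.1130·130.0) / 1.733 = 19.06/1.733 = 11.00 mg/L.
Half-life 0.667 d → k = ln 2 / 0.667 = 1.039 d⁻¹.
Set 11.00·exp(−k·t) = 5.6 → t = ln(11.00/5.6)/k = 56140 s = 15.59 h.
Distance = v·t = 0.30·56140 = 16840 m = 16.84 km.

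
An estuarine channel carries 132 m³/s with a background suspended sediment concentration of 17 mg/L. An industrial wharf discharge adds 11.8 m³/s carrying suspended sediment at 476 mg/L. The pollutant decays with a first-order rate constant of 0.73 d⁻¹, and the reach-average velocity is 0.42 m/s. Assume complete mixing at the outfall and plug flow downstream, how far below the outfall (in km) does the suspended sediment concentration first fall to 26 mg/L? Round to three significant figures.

36.9 km

Conservation of mass: C = (132.0·17.00 + 11.80·476.0) / 143.8 = 7861/143.8 = 54.66 mg/L.
Set 54.66·exp(−k·t) = 26 → t = ln(54.66/26)/k = 87950 s = 24.43 h.
Distance = v·t = 0.42·87950 = 36940 m = 36.94 km.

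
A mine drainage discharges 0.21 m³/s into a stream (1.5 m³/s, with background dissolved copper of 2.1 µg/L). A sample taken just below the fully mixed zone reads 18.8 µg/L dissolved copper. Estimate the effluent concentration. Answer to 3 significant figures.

Mass balance: 1.500·2.100 + 0.2100·Cₑ = 1.710·18.80
→ Cₑ = (1.710·18.80 − 1.500·2.100) / 0.2100 = 138.1 µg/L.

138 µg/L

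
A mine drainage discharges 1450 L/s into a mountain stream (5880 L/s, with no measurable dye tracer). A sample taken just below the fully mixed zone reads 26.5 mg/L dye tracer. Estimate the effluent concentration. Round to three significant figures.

Mass balance: 5880·0 + 1450·Cₑ = 7330·26.50
→ Cₑ = (7330·26.50 − 5880·0) / 1450 = 134.0 mg/L.

134 mg/L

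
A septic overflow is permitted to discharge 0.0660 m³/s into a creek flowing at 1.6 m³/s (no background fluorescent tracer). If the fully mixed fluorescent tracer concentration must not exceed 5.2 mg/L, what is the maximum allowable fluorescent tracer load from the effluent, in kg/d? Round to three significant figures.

749 kg/d

Mass balance at the limit: 1.600·0 + 0.06600·Cₑ = 1.666·5.2 → Cₑ = 131.3 mg/L.
Load = 0.06600 m³/s × 131.3 g/m³ × 86 400 s/d = 748.5 kg/d.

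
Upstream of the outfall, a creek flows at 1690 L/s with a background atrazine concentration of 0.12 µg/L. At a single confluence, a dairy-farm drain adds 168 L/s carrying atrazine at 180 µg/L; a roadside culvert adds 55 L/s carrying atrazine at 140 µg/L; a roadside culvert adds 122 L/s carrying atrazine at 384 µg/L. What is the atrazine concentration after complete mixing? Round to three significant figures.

Mixed concentration C = ΣQC/ΣQ = (1690·0.1200 + 168.0·180.0 + 55.00·140.0 + 122.0·384.0) / 2035 = 84990/2035 = 41.76 µg/L.

41.8 µg/L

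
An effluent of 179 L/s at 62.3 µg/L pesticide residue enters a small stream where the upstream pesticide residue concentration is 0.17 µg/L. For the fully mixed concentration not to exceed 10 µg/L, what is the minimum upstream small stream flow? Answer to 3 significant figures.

952 L/s

Set C_mix = 10: (Q·0.1700 + 179.0·62.30) / (Q + 179.0) = 10
→ Q = 179.0·(62.30 − 10)/(10 − 0.1700) = 952.4 L/s.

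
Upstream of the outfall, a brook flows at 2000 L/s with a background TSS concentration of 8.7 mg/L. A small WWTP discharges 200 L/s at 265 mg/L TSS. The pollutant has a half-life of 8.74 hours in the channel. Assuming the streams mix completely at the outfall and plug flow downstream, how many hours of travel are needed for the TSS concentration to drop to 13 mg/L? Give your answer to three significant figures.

Mass balance: C = (2000·8.700 + 200.0·265.0) / 2200 = 70400/2200 = 32.00 mg/L.
Half-life 8.74 h → k = ln 2 / 8.74 = 0.07931 h⁻¹ = 1.903 d⁻¹.
32.00·exp(−k·t) = 13 → t = ln(32.00/13)/k = 40890 s = 11.36 h.

11.4 h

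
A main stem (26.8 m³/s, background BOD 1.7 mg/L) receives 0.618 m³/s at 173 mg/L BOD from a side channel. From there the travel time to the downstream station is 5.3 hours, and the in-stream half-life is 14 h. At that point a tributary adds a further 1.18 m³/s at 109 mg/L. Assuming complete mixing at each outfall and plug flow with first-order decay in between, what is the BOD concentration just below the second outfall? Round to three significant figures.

Conservation of mass: C = (26.80·1.700 + 0.6180·173.0) / 27.42 = 152.5/27.42 = 5.561 mg/L; combined flow 27.42 m³/s.
Half-life 14 h → k = ln 2 / 14 = 0.04951 h⁻¹ = 1.188 d⁻¹.
Decay over the reach: 5.561·exp(−kt) = 5.561·0.7692 = 4.278 mg/L.
At the second outfall, C = (27.42·4.278 + 1.180·109.0) / (27.42 + 1.180) = 8.599 mg/L.

8.60 mg/L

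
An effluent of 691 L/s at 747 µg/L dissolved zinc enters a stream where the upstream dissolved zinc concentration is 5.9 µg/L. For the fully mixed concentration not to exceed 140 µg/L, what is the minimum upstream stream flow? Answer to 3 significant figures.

3130 L/s

Set C_mix = 140: (Q·5.900 + 691.0·747.0) / (Q + 691.0) = 140
→ Q = 691.0·(747.0 − 140)/(140 − 5.900) = 3128 L/s.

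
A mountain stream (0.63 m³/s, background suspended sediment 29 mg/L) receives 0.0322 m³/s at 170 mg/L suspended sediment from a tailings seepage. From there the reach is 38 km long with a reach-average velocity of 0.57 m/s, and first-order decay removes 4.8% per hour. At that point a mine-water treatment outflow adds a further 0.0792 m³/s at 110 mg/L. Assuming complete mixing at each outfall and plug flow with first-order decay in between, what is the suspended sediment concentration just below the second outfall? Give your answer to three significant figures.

24.6 mg/L

Mass balance: C = (0.6300·29.00 + 0.03220·170.0) / 0.6622 = 23.74/0.6622 = 35.86 mg/L; combined flow 0.6622 m³/s.
Travel time t = 38·1000 / 0.57 = 66670 s = 18.52 h.
4.8%/h lost → k = −ln(1 − 0.048) = 0.04919 h⁻¹.
First-order decay: C = 35.86·exp(−k·t) = 35.86·0.4021 = 14.42 mg/L.
At the second outfall, C = (0.6622·14.42 + 0.07920·110.0) / (0.6622 + 0.07920) = 24.63 mg/L.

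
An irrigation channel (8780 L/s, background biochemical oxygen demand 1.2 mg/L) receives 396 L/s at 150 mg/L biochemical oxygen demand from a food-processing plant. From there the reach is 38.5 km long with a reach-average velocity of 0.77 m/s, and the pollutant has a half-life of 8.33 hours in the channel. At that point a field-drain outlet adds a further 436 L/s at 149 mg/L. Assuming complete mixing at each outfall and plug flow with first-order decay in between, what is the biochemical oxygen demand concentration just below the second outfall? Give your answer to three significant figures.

9.05 mg/L

Flow-weighted average: C = (8780·1.200 + 396.0·150.0) / 9176 = 69940/9176 = 7.622 mg/L; combined flow 9176 L/s.
Travel time t = 38.5·1000 / 0.77 = 50000 s = 13.89 h.
Half-life 8.33 h → k = ln 2 / 8.33 = 0.08321 h⁻¹ = 1.997 d⁻¹.
Applying C = C₀e^(−kt): 7.622 × 0.3148 = 2.400 mg/L.
Second outfall: C = (9176·2.400 + 436.0·149.0)/9612 = 9.049 mg/L.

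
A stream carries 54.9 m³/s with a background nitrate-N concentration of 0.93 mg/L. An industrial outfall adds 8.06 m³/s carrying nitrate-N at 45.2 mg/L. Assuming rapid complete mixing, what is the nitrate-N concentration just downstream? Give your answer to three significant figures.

After mixing, C = (54.90·0.9300 + 8.060·45.20) / 62.96 = 415.4/62.96 = 6.597 mg/L.

6.60 mg/L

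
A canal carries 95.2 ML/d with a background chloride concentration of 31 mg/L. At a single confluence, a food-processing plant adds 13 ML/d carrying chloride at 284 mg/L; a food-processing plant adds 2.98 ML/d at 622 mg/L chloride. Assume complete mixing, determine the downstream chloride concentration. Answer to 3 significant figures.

76.4 mg/L

Conservation of mass: C = (95.20·31.00 + 13.00·284.0 + 2.980·622.0) / 111.2 = 8497/111.2 = 76.42 mg/L.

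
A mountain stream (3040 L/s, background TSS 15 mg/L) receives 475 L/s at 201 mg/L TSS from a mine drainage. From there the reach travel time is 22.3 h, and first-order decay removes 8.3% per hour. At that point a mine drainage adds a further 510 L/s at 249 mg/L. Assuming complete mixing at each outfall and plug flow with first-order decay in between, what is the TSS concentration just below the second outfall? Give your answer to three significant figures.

Conservation of mass: C = (3040·15.00 + 475.0·201.0) / 3515 = 141100/3515 = 40.14 mg/L; combined flow 3515 L/s.
8.3%/h lost → k = −ln(1 − 0.083) = 0.08665 h⁻¹.
Decay over the reach: 40.14·exp(−kt) = 40.14·0.1448 = 5.812 mg/L.
At the second outfall, C = (3515·5.812 + 510.0·249.0) / (3515 + 510.0) = 36.63 mg/L.

36.6 mg/L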